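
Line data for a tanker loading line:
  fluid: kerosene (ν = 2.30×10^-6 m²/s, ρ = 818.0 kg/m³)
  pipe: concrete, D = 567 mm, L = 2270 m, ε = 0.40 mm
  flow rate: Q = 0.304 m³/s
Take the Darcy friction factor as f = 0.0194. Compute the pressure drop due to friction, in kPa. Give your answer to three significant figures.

Δp ≈ 46.0 kPa

V = 4Q/(πD²) = 4·0.304/(π·0.567²) = 1.204 m/s
h_f = f(L/D)V²/(2g) = 0.01940·(2270/0.567)·1.204²/(2·9.81) = 5.738 m
Δp = ρg·h_f = 818.0·9.81·5.738 = 46.05 kPa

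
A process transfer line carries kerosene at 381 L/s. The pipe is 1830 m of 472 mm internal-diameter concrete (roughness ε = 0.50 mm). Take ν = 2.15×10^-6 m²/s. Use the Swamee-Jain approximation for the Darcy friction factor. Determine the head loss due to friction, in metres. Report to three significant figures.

V = 4Q/(πD²) = 4·0.381/(π·0.472²) = 2.177 m/s
Re = VD/ν = 2.177·0.472/2.15×10^-6 = 4.78×10^5 → turbulent
ε/D = 0.50/472 = 0.00106
Swamee-Jain: f = 0.02064
h_f = f(L/D)V²/(2g) = 0.02064·(1830/0.472)·2.177²/(2·9.81) = 19.34 m

h_f ≈ 19.3 m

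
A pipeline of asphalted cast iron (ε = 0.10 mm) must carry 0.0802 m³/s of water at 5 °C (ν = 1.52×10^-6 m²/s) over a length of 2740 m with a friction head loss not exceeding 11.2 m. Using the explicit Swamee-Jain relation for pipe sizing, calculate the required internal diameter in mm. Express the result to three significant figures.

Swamee-Jain (Type III): D = 0.66·[ε^1.25·(LQ²/(gh_f))^4.75 + ν·Q^9.4·(L/(gh_f))^5.2]^0.04
LQ²/(gh_f) = 0.1604; L/(gh_f) = 24.94
Term 1 = ε^1.25·(…)^4.75 = 1.68×10^-9; Term 2 = ν·Q^9.4·(…)^5.2 = 1.40×10^-9
D = 0.66·(1.68×10^-9 + 1.40×10^-9)^0.04 = 0.3013 m = 301 mm
Check: V = 1.12 m/s, Re = 2.23×10^5, f = 0.01778, h_f = 10.4 m ≈ 11.2 m ✓

D ≈ 301 mm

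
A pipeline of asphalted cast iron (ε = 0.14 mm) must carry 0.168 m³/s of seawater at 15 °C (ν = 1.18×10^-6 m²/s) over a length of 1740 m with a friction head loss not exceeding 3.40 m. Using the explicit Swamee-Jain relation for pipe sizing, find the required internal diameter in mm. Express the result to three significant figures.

Swamee-Jain (Type III): D = 0.66·[ε^1.25·(LQ²/(gh_f))^4.75 + ν·Q^9.4·(L/(gh_f))^5.2]^0.04
LQ²/(gh_f) = 1.472; L/(gh_f) = 52.17
Term 1 = ε^1.25·(…)^4.75 = 9.57×10^-5; Term 2 = ν·Q^9.4·(…)^5.2 = 5.25×10^-5
D = 0.66·(9.57×10^-5 + 5.25×10^-5)^0.04 = 0.4638 m = 464 mm
Check: V = 0.994 m/s, Re = 3.91×10^5, f = 0.01669, h_f = 3.15 m ≈ 3.40 m ✓

D ≈ 464 mm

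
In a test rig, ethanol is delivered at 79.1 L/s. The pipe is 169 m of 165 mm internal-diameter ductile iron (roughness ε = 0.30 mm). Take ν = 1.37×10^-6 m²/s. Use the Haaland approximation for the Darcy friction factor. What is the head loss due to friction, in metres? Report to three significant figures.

h_f ≈ 16.6 m

V = 4Q/(πD²) = 4·0.0791/(π·0.165²) = 3.699 m/s
Re = VD/ν = 3.699·0.165/1.37×10^-6 = 4.46×10^5 → turbulent
ε/D = 0.30/165 = 0.00182
Haaland: f = 0.02327
h_f = f(L/D)V²/(2g) = 0.02327·(169/0.165)·3.699²/(2·9.81) = 16.62 m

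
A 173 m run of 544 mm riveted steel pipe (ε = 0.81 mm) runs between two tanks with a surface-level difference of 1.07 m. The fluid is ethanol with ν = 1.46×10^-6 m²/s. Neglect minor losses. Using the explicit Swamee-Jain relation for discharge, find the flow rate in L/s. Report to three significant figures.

Swamee-Jain (Type II): Q = -0.965·√(gD⁵h_f/L)·ln[ε/(3.7D) + √(3.17ν²L/(gD³h_f))]
√(gD⁵h_f/L) = √(9.81·0.544⁵·1.07/173) = 0.05377
ε/(3.7D) = 4.02×10^-4; √(3.17ν²L/(gD³h_f)) = 2.63×10^-5
Q = -0.965·0.05377·ln(4.287×10^-4) = 0.4023 m³/s
Check: V = 1.73 m/s, Re = 6.45×10^5, f = 0.02214, h_f = 1.08 m ≈ 1.07 m ✓

Q ≈ 402 L/s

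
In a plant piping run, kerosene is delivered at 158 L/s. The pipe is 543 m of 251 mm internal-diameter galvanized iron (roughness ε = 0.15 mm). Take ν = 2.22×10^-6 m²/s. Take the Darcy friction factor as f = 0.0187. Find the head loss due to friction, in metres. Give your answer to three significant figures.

V = 4Q/(πD²) = 4·0.158/(π·0.251²) = 3.193 m/s
h_f = f(L/D)V²/(2g) = 0.01870·(543/0.251)·3.193²/(2·9.81) = 21.02 m

h_f ≈ 21.0 m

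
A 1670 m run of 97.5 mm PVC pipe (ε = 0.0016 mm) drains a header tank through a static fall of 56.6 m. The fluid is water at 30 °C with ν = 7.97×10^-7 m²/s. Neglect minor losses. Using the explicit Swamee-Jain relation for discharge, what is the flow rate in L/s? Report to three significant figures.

Q ≈ 15.5 L/s

Swamee-Jain (Type II): Q = -0.965·√(gD⁵h_f/L)·ln[ε/(3.7D) + √(3.17ν²L/(gD³h_f))]
√(gD⁵h_f/L) = √(9.81·0.0975⁵·56.6/1670) = 0.001712
ε/(3.7D) = 4.44×10^-6; √(3.17ν²L/(gD³h_f)) = 8.08×10^-5
Q = -0.965·0.001712·ln(8.527×10^-5) = 0.01548 m³/s
Check: V = 2.07 m/s, Re = 2.54×10^5, f = 0.01501, h_f = 56.3 m ≈ 56.6 m ✓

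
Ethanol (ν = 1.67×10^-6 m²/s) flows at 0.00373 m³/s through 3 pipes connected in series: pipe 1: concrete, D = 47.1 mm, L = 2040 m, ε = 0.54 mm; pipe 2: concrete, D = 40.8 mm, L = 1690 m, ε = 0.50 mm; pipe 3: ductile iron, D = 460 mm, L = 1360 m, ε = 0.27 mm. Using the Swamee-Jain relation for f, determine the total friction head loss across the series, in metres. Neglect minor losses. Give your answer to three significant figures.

H ≈ 1130 m

Pipe 1: V = 2.141 m/s, Re = 6.04×10^4, ε/D = 0.0115, f = 0.04096, h_1 = f(L/D)V²/2g = 414.4 m
Pipe 2: V = 2.853 m/s, Re = 6.97×10^4, ε/D = 0.0123, f = 0.04171, h_2 = f(L/D)V²/2g = 716.8 m
Pipe 3: V = 0.02244 m/s, Re = 6180, ε/D = 5.87×10^-4, f = 0.03633, h_3 = f(L/D)V²/2g = 0.002758 m
Series → Q common, losses add: H = Σh = 1131 m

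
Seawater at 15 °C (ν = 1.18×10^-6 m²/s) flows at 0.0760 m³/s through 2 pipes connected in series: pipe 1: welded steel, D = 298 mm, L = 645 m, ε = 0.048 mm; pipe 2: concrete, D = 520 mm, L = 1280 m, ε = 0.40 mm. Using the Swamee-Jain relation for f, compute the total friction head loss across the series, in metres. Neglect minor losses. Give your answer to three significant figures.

H ≈ 2.45 m

Pipe 1: V = 1.090 m/s, Re = 2.75×10^5, ε/D = 1.61×10^-4, f = 0.01616, h_1 = f(L/D)V²/2g = 2.116 m
Pipe 2: V = 0.3579 m/s, Re = 1.58×10^5, ε/D = 7.69×10^-4, f = 0.02060, h_2 = f(L/D)V²/2g = 0.3310 m
Series → Q common, losses add: H = Σh = 2.447 m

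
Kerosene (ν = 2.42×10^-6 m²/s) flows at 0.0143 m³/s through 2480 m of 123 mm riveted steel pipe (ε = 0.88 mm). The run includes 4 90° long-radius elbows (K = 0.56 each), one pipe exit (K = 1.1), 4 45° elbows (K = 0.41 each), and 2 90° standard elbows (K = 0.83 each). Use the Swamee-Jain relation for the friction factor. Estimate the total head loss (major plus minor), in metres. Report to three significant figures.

V = 4Q/(πD²) = 1.203 m/s; V²/2g = 0.07382 m
Re = 6.12×10^4, ε/D = 0.00715 → f = 0.03548 (Swamee-Jain)
Major: h_f = f(L/D)·V²/2g = 0.03548·20163·0.07382 = 52.81 m
Minor: ΣK = 6.64; h_m = ΣK·V²/2g = 0.4902 m
Total H_L = 52.81 + 0.4902 = 53.30 m

H_L ≈ 53.3 m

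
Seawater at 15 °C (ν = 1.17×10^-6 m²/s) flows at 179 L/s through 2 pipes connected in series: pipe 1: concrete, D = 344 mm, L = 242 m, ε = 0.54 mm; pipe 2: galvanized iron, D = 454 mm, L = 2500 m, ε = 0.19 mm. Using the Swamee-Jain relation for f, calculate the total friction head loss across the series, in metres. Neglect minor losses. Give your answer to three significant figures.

H ≈ 8.96 m

Pipe 1: V = 1.926 m/s, Re = 5.66×10^5, ε/D = 0.00157, f = 0.02248, h_1 = f(L/D)V²/2g = 2.990 m
Pipe 2: V = 1.106 m/s, Re = 4.29×10^5, ε/D = 4.19×10^-4, f = 0.01740, h_2 = f(L/D)V²/2g = 5.971 m
Series → Q common, losses add: H = Σh = 8.961 m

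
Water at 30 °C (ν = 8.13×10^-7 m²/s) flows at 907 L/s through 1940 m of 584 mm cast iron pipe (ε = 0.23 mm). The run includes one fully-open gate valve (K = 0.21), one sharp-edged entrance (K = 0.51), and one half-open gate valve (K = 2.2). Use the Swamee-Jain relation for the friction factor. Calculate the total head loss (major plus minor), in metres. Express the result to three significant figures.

H_L ≈ 33.1 m

V = 4Q/(πD²) = 3.386 m/s; V²/2g = 0.5844 m
Re = 2.43×10^6, ε/D = 3.94×10^-4 → f = 0.01616 (Swamee-Jain)
Major: h_f = f(L/D)·V²/2g = 0.01616·3322·0.5844 = 31.38 m
Minor: ΣK = 2.92; h_m = ΣK·V²/2g = 1.706 m
Total H_L = 31.38 + 1.706 = 33.08 m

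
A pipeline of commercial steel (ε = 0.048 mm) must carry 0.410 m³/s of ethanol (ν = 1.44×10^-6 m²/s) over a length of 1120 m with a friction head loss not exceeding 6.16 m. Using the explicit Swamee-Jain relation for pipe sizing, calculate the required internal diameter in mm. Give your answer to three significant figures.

D ≈ 516 mm

Swamee-Jain (Type III): D = 0.66·[ε^1.25·(LQ²/(gh_f))^4.75 + ν·Q^9.4·(L/(gh_f))^5.2]^0.04
LQ²/(gh_f) = 3.116; L/(gh_f) = 18.53
Term 1 = ε^1.25·(…)^4.75 = 8.83×10^-4; Term 2 = ν·Q^9.4·(…)^5.2 = 0.00129
D = 0.66·(8.83×10^-4 + 0.00129)^0.04 = 0.5165 m = 516 mm
Check: V = 1.96 m/s, Re = 7.02×10^5, f = 0.01386, h_f = 5.87 m ≈ 6.16 m ✓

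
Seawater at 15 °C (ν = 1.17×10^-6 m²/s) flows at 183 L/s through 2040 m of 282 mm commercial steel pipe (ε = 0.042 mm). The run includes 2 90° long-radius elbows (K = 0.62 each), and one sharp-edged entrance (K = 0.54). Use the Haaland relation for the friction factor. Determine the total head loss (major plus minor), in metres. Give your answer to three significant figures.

H_L ≈ 46.2 m

V = 4Q/(πD²) = 2.930 m/s; V²/2g = 0.4375 m
Re = 7.06×10^5, ε/D = 1.49×10^-4 → f = 0.01435 (Haaland)
Major: h_f = f(L/D)·V²/2g = 0.01435·7234·0.4375 = 45.41 m
Minor: ΣK = 1.78; h_m = ΣK·V²/2g = 0.7788 m
Total H_L = 45.41 + 0.7788 = 46.19 m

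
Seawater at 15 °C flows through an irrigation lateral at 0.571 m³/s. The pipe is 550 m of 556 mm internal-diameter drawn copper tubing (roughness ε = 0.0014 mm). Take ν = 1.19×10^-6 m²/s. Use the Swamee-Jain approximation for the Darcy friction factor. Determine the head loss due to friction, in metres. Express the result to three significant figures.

V = 4Q/(πD²) = 4·0.571/(π·0.556²) = 2.352 m/s
Re = VD/ν = 2.352·0.556/1.19×10^-6 = 1.10×10^6 → turbulent
ε/D = 0.0014/556 = 2.52×10^-6
Swamee-Jain: f = 0.01149
h_f = f(L/D)V²/(2g) = 0.01149·(550/0.556)·2.352²/(2·9.81) = 3.205 m

h_f ≈ 3.20 m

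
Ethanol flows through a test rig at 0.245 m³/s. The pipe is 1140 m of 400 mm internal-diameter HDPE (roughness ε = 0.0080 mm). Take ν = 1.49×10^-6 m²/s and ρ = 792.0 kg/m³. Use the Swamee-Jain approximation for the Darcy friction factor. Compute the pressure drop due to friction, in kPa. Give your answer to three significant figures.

Δp ≈ 57.1 kPa

V = 4Q/(πD²) = 4·0.245/(π·0.400²) = 1.950 m/s
Re = VD/ν = 1.950·0.400/1.49×10^-6 = 5.23×10^5 → turbulent
ε/D = 0.0080/400 = 2.00×10^-5
Swamee-Jain: f = 0.01331
h_f = f(L/D)V²/(2g) = 0.01331·(1140/0.400)·1.950²/(2·9.81) = 7.348 m
Δp = ρg·h_f = 792.0·9.81·7.348 = 57.09 kPa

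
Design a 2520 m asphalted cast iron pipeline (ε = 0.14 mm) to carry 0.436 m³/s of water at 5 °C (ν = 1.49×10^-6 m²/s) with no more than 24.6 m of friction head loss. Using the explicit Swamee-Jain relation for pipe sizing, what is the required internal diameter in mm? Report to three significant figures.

Swamee-Jain (Type III): D = 0.66·[ε^1.25·(LQ²/(gh_f))^4.75 + ν·Q^9.4·(L/(gh_f))^5.2]^0.04
LQ²/(gh_f) = 1.985; L/(gh_f) = 10.44
Term 1 = ε^1.25·(…)^4.75 = 3.95×10^-4; Term 2 = ν·Q^9.4·(…)^5.2 = 1.21×10^-4
D = 0.66·(3.95×10^-4 + 1.21×10^-4)^0.04 = 0.4876 m = 488 mm
Check: V = 2.33 m/s, Re = 7.64×10^5, f = 0.01585, h_f = 22.8 m ≈ 24.6 m ✓

D ≈ 488 mm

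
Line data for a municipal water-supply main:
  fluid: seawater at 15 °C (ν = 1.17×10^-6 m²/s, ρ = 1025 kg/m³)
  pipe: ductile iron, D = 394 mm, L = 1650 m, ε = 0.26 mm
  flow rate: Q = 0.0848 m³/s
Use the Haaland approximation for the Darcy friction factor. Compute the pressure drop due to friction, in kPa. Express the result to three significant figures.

V = 4Q/(πD²) = 4·0.0848/(π·0.394²) = 0.6955 m/s
Re = VD/ν = 0.6955·0.394/1.17×10^-6 = 2.34×10^5 → turbulent
ε/D = 0.26/394 = 6.60×10^-4
Haaland: f = 0.01923
h_f = f(L/D)V²/(2g) = 0.01923·(1650/0.394)·0.6955²/(2·9.81) = 1.985 m
Δp = ρg·h_f = 1025·9.81·1.985 = 19.96 kPa

Δp ≈ 20.0 kPa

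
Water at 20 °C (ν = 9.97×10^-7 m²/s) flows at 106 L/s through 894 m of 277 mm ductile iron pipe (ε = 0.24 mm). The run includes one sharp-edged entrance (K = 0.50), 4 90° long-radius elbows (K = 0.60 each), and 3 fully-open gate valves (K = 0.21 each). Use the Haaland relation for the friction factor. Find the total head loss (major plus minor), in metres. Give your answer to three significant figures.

H_L ≈ 10.5 m

V = 4Q/(πD²) = 1.759 m/s; V²/2g = 0.1577 m
Re = 4.89×10^5, ε/D = 8.66×10^-4 → f = 0.01960 (Haaland)
Major: h_f = f(L/D)·V²/2g = 0.01960·3227·0.1577 = 9.973 m
Minor: ΣK = 3.53; h_m = ΣK·V²/2g = 0.5567 m
Total H_L = 9.973 + 0.5567 = 10.53 m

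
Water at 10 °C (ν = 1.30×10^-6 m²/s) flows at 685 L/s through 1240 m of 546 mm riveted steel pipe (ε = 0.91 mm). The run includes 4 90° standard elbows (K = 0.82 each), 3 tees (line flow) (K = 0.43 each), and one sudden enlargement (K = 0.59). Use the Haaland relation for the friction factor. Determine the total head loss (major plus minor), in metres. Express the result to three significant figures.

V = 4Q/(πD²) = 2.926 m/s; V²/2g = 0.4362 m
Re = 1.23×10^6, ε/D = 0.00167 → f = 0.02252 (Haaland)
Major: h_f = f(L/D)·V²/2g = 0.02252·2271·0.4362 = 22.31 m
Minor: ΣK = 5.16; h_m = ΣK·V²/2g = 2.251 m
Total H_L = 22.31 + 2.251 = 24.56 m

H_L ≈ 24.6 m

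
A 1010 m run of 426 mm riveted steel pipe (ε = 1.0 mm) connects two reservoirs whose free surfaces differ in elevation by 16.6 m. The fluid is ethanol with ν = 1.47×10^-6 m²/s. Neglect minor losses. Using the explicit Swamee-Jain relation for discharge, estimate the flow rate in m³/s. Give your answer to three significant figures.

Swamee-Jain (Type II): Q = -0.965·√(gD⁵h_f/L)·ln[ε/(3.7D) + √(3.17ν²L/(gD³h_f))]
√(gD⁵h_f/L) = √(9.81·0.426⁵·16.6/1010) = 0.04756
ε/(3.7D) = 6.34×10^-4; √(3.17ν²L/(gD³h_f)) = 2.34×10^-5
Q = -0.965·0.04756·ln(6.579×10^-4) = 0.3363 m³/s
Check: V = 2.36 m/s, Re = 6.84×10^5, f = 0.02478, h_f = 16.7 m ≈ 16.6 m ✓

Q ≈ 0.336 m³/s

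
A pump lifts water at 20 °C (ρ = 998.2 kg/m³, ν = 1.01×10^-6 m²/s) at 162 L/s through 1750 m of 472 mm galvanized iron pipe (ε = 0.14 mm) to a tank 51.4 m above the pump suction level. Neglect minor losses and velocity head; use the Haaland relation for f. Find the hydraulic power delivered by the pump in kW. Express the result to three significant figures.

P_hyd ≈ 85.7 kW

V = 4Q/(πD²) = 0.9259 m/s; Re = 4.33×10^5; ε/D = 2.97×10^-4; f = 0.01629
h_f = f(L/D)V²/2g = 2.638 m
Total head H = z + h_f = 51.4 + 2.638 = 54.04 m
P_hyd = ρgQH = 998.2·9.81·0.162·54.04 = 85.72 kW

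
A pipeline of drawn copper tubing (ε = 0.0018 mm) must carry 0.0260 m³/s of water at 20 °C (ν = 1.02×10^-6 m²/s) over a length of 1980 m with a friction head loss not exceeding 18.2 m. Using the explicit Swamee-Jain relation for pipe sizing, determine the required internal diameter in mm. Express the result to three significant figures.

Swamee-Jain (Type III): D = 0.66·[ε^1.25·(LQ²/(gh_f))^4.75 + ν·Q^9.4·(L/(gh_f))^5.2]^0.04
LQ²/(gh_f) = 0.007497; L/(gh_f) = 11.09
Term 1 = ε^1.25·(…)^4.75 = 5.31×10^-18; Term 2 = ν·Q^9.4·(…)^5.2 = 3.49×10^-16
D = 0.66·(5.31×10^-18 + 3.49×10^-16)^0.04 = 0.1590 m = 159 mm
Check: V = 1.31 m/s, Re = 2.04×10^5, f = 0.01558, h_f = 16.9 m ≈ 18.2 m ✓

D ≈ 159 mm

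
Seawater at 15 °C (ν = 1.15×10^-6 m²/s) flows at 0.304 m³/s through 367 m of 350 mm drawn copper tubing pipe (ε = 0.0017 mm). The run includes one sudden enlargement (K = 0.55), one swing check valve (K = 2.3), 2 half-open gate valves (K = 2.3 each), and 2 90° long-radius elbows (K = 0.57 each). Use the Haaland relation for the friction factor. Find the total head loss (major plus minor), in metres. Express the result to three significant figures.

H_L ≈ 10.6 m

V = 4Q/(πD²) = 3.160 m/s; V²/2g = 0.5089 m
Re = 9.62×10^5, ε/D = 4.86×10^-6 → f = 0.01174 (Haaland)
Major: h_f = f(L/D)·V²/2g = 0.01174·1049·0.5089 = 6.266 m
Minor: ΣK = 8.59; h_m = ΣK·V²/2g = 4.371 m
Total H_L = 6.266 + 4.371 = 10.64 m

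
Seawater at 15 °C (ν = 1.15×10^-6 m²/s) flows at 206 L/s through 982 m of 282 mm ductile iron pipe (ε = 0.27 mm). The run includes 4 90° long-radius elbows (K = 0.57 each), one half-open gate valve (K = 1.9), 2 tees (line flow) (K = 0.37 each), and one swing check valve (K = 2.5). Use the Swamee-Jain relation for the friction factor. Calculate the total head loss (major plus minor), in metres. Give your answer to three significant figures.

H_L ≈ 42.6 m

V = 4Q/(πD²) = 3.298 m/s; V²/2g = 0.5544 m
Re = 8.09×10^5, ε/D = 9.57×10^-4 → f = 0.01992 (Swamee-Jain)
Major: h_f = f(L/D)·V²/2g = 0.01992·3482·0.5544 = 38.45 m
Minor: ΣK = 7.42; h_m = ΣK·V²/2g = 4.114 m
Total H_L = 38.45 + 4.114 = 42.57 m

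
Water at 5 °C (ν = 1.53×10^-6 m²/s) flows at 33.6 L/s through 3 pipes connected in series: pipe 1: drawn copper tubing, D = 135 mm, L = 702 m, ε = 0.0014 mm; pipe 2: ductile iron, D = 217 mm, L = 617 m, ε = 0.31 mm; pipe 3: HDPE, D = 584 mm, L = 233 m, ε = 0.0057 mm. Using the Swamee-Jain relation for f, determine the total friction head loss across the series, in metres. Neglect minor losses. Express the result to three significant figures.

H ≈ 25.5 m

Pipe 1: V = 2.347 m/s, Re = 2.07×10^5, ε/D = 1.04×10^-5, f = 0.01552, h_1 = f(L/D)V²/2g = 22.67 m
Pipe 2: V = 0.9085 m/s, Re = 1.29×10^5, ε/D = 0.00143, f = 0.02331, h_2 = f(L/D)V²/2g = 2.788 m
Pipe 3: V = 0.1254 m/s, Re = 4.79×10^4, ε/D = 9.76×10^-6, f = 0.02100, h_3 = f(L/D)V²/2g = 0.006720 m
Series → Q common, losses add: H = Σh = 25.47 m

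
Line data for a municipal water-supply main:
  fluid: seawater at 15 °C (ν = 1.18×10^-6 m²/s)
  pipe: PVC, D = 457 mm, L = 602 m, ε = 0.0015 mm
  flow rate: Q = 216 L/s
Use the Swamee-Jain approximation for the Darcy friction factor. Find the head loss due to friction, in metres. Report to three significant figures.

h_f ≈ 1.52 m

V = 4Q/(πD²) = 4·0.216/(π·0.457²) = 1.317 m/s
Re = VD/ν = 1.317·0.457/1.18×10^-6 = 5.10×10^5 → turbulent
ε/D = 0.0015/457 = 3.28×10^-6
Swamee-Jain: f = 0.01310
h_f = f(L/D)V²/(2g) = 0.01310·(602/0.457)·1.317²/(2·9.81) = 1.525 m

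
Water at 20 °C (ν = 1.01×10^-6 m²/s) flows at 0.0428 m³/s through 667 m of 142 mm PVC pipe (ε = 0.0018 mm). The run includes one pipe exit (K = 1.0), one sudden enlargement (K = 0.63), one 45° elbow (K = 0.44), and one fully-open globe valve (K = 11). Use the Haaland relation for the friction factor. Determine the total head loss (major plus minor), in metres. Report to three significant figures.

H_L ≈ 29.1 m

V = 4Q/(πD²) = 2.703 m/s; V²/2g = 0.3723 m
Re = 3.80×10^5, ε/D = 1.27×10^-5 → f = 0.01385 (Haaland)
Major: h_f = f(L/D)·V²/2g = 0.01385·4697·0.3723 = 24.22 m
Minor: ΣK = 13.1; h_m = ΣK·V²/2g = 4.866 m
Total H_L = 24.22 + 4.866 = 29.08 m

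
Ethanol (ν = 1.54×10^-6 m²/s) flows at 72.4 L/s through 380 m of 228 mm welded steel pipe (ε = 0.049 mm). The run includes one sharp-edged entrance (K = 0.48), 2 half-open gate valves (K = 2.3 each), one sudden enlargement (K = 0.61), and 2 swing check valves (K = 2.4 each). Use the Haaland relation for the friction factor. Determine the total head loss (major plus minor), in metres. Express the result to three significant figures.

V = 4Q/(πD²) = 1.773 m/s; V²/2g = 0.1603 m
Re = 2.63×10^5, ε/D = 2.15×10^-4 → f = 0.01642 (Haaland)
Major: h_f = f(L/D)·V²/2g = 0.01642·1667·0.1603 = 4.385 m
Minor: ΣK = 10.5; h_m = ΣK·V²/2g = 1.681 m
Total H_L = 4.385 + 1.681 = 6.067 m

H_L ≈ 6.07 m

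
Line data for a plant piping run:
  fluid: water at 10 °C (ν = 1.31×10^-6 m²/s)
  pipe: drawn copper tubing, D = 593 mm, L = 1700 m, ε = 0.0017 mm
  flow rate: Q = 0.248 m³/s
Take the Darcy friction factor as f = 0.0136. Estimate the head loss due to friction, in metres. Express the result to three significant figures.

V = 4Q/(πD²) = 4·0.248/(π·0.593²) = 0.8980 m/s
h_f = f(L/D)V²/(2g) = 0.01360·(1700/0.593)·0.8980²/(2·9.81) = 1.602 m

h_f ≈ 1.60 m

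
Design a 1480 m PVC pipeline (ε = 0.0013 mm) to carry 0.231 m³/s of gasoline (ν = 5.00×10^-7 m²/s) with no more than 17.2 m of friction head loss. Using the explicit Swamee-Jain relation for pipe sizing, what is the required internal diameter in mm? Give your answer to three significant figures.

Swamee-Jain (Type III): D = 0.66·[ε^1.25·(LQ²/(gh_f))^4.75 + ν·Q^9.4·(L/(gh_f))^5.2]^0.04
LQ²/(gh_f) = 0.4680; L/(gh_f) = 8.771
Term 1 = ε^1.25·(…)^4.75 = 1.19×10^-9; Term 2 = ν·Q^9.4·(…)^5.2 = 4.18×10^-8
D = 0.66·(1.19×10^-9 + 4.18×10^-8)^0.04 = 0.3349 m = 335 mm
Check: V = 2.62 m/s, Re = 1.76×10^6, f = 0.01072, h_f = 16.6 m ≈ 17.2 m ✓

D ≈ 335 mm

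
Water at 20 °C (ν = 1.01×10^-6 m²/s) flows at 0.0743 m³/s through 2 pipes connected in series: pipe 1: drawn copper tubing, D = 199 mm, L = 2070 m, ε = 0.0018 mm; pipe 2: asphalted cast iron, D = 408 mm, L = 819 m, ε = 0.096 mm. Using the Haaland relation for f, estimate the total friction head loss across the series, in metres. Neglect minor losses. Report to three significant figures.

H ≈ 40.8 m

Pipe 1: V = 2.389 m/s, Re = 4.71×10^5, ε/D = 9.05×10^-6, f = 0.01330, h_1 = f(L/D)V²/2g = 40.25 m
Pipe 2: V = 0.5683 m/s, Re = 2.30×10^5, ε/D = 2.35×10^-4, f = 0.01682, h_2 = f(L/D)V²/2g = 0.5557 m
Series → Q common, losses add: H = Σh = 40.80 m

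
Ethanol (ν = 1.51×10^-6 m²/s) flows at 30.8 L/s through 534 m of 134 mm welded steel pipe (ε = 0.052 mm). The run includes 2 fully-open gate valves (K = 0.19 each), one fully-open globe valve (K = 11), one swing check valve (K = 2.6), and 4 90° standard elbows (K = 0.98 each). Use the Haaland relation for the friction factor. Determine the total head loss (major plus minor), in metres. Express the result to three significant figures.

H_L ≈ 21.9 m

V = 4Q/(πD²) = 2.184 m/s; V²/2g = 0.2431 m
Re = 1.94×10^5, ε/D = 3.88×10^-4 → f = 0.01808 (Haaland)
Major: h_f = f(L/D)·V²/2g = 0.01808·3985·0.2431 = 17.52 m
Minor: ΣK = 17.9; h_m = ΣK·V²/2g = 4.352 m
Total H_L = 17.52 + 4.352 = 21.87 m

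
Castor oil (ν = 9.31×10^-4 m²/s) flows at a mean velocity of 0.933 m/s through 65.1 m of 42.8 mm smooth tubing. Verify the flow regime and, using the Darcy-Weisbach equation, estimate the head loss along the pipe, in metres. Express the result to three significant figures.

h_f ≈ 101 m

Re = VD/ν = 0.933·0.04280/9.31×10^-4 = 42.9 → laminar (Re < 2300)
f = 64/Re = 1.492
h_f = f(L/D)V²/(2g) = 1.492·(65.1/0.04280)·0.933²/(2·9.81) = 100.7 m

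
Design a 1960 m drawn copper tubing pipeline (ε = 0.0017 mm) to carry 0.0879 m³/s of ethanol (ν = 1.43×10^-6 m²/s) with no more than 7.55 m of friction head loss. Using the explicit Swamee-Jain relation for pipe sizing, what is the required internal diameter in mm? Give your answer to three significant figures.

Swamee-Jain (Type III): D = 0.66·[ε^1.25·(LQ²/(gh_f))^4.75 + ν·Q^9.4·(L/(gh_f))^5.2]^0.04
LQ²/(gh_f) = 0.2045; L/(gh_f) = 26.46
Term 1 = ε^1.25·(…)^4.75 = 3.26×10^-11; Term 2 = ν·Q^9.4·(…)^5.2 = 4.23×10^-9
D = 0.66·(3.26×10^-11 + 4.23×10^-9)^0.04 = 0.3053 m = 305 mm
Check: V = 1.20 m/s, Re = 2.56×10^5, f = 0.01487, h_f = 7.01 m ≈ 7.55 m ✓

D ≈ 305 mm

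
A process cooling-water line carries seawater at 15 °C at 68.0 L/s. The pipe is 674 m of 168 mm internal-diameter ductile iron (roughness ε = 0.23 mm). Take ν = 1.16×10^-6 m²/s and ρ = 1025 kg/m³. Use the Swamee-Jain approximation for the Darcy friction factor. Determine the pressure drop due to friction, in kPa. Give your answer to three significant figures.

V = 4Q/(πD²) = 4·0.0680/(π·0.168²) = 3.068 m/s
Re = VD/ν = 3.068·0.168/1.16×10^-6 = 4.44×10^5 → turbulent
ε/D = 0.23/168 = 0.00137
Swamee-Jain: f = 0.02189
h_f = f(L/D)V²/(2g) = 0.02189·(674/0.168)·3.068²/(2·9.81) = 42.12 m
Δp = ρg·h_f = 1025·9.81·42.12 = 423.5 kPa

Δp ≈ 424 kPa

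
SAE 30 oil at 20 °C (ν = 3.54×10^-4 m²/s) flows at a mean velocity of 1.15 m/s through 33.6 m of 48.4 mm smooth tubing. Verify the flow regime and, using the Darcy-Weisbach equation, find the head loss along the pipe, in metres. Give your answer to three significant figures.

Re = VD/ν = 1.15·0.04840/3.54×10^-4 = 157 → laminar (Re < 2300)
f = 64/Re = 0.4070
h_f = f(L/D)V²/(2g) = 0.4070·(33.6/0.04840)·1.15²/(2·9.81) = 19.05 m

h_f ≈ 19.0 m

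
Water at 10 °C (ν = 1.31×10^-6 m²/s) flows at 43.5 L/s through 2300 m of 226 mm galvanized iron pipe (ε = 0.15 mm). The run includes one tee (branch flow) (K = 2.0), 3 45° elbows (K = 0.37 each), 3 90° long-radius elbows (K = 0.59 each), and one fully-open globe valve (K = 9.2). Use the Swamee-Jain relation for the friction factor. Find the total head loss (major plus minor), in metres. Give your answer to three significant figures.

H_L ≈ 13.0 m

V = 4Q/(πD²) = 1.084 m/s; V²/2g = 0.05993 m
Re = 1.87×10^5, ε/D = 6.64×10^-4 → f = 0.01985 (Swamee-Jain)
Major: h_f = f(L/D)·V²/2g = 0.01985·10177·0.05993 = 12.11 m
Minor: ΣK = 14.1; h_m = ΣK·V²/2g = 0.8439 m
Total H_L = 12.11 + 0.8439 = 12.95 m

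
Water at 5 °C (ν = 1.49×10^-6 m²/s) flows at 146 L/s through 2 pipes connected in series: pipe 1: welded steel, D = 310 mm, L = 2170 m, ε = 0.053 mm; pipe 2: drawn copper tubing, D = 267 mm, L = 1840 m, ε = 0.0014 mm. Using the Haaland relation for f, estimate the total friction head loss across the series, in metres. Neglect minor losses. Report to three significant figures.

H ≈ 52.2 m

Pipe 1: V = 1.934 m/s, Re = 4.02×10^5, ε/D = 1.71×10^-4, f = 0.01533, h_1 = f(L/D)V²/2g = 20.46 m
Pipe 2: V = 2.608 m/s, Re = 4.67×10^5, ε/D = 5.24×10^-6, f = 0.01328, h_2 = f(L/D)V²/2g = 31.71 m
Series → Q common, losses add: H = Σh = 52.17 m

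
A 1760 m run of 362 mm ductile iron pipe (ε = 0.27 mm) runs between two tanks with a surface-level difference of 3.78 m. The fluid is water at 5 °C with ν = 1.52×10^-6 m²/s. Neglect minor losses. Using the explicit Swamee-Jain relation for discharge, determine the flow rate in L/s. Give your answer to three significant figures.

Q ≈ 90.1 L/s

Swamee-Jain (Type II): Q = -0.965·√(gD⁵h_f/L)·ln[ε/(3.7D) + √(3.17ν²L/(gD³h_f))]
√(gD⁵h_f/L) = √(9.81·0.362⁵·3.78/1760) = 0.01144
ε/(3.7D) = 2.02×10^-4; √(3.17ν²L/(gD³h_f)) = 8.56×10^-5
Q = -0.965·0.01144·ln(2.872×10^-4) = 0.09007 m³/s
Check: V = 0.875 m/s, Re = 2.08×10^5, f = 0.02007, h_f = 3.81 m ≈ 3.78 m ✓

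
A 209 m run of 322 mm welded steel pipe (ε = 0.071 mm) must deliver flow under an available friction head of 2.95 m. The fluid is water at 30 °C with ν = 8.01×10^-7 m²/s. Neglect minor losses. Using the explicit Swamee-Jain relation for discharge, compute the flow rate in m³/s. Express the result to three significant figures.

Swamee-Jain (Type II): Q = -0.965·√(gD⁵h_f/L)·ln[ε/(3.7D) + √(3.17ν²L/(gD³h_f))]
√(gD⁵h_f/L) = √(9.81·0.322⁵·2.95/209) = 0.02189
ε/(3.7D) = 5.96×10^-5; √(3.17ν²L/(gD³h_f)) = 2.10×10^-5
Q = -0.965·0.02189·ln(8.057×10^-5) = 0.1992 m³/s
Check: V = 2.45 m/s, Re = 9.83×10^5, f = 0.01500, h_f = 2.97 m ≈ 2.95 m ✓

Q ≈ 0.199 m³/s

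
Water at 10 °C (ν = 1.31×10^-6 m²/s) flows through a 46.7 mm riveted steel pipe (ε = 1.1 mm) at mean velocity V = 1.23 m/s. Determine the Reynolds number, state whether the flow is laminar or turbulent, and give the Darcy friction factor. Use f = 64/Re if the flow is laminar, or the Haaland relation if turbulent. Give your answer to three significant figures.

Re ≈ 4.38×10^4; turbulent; f ≈ 0.0527

Re = VD/ν = 1.230·0.0467/1.31×10^-6 = 4.38×10^4
Re > 4000 → turbulent; ε/D = 0.0236
Haaland: f = 0.05273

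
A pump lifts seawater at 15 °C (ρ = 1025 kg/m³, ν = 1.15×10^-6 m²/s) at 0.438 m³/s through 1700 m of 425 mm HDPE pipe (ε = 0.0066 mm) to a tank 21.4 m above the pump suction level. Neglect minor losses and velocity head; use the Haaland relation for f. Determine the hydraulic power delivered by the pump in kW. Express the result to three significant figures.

P_hyd ≈ 194 kW

V = 4Q/(πD²) = 3.087 m/s; Re = 1.14×10^6; ε/D = 1.55×10^-5; f = 0.01165
h_f = f(L/D)V²/2g = 22.64 m
Total head H = z + h_f = 21.4 + 22.64 = 44.04 m
P_hyd = ρgQH = 1025·9.81·0.438·44.04 = 194.0 kW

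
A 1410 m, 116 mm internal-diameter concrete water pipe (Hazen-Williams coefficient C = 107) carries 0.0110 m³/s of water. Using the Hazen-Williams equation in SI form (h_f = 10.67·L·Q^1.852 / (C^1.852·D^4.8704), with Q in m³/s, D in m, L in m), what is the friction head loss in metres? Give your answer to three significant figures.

h_f ≈ 22.3 m

h_f = 10.67·1410·0.0110^1.852 / (107^1.852·0.116^4.8704) = 22.29 m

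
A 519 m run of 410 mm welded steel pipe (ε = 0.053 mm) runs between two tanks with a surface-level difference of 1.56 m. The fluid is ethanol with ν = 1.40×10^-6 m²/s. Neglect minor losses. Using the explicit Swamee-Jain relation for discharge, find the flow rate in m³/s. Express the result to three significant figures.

Q ≈ 0.166 m³/s

Swamee-Jain (Type II): Q = -0.965·√(gD⁵h_f/L)·ln[ε/(3.7D) + √(3.17ν²L/(gD³h_f))]
√(gD⁵h_f/L) = √(9.81·0.410⁵·1.56/519) = 0.01848
ε/(3.7D) = 3.49×10^-5; √(3.17ν²L/(gD³h_f)) = 5.53×10^-5
Q = -0.965·0.01848·ln(9.023×10^-5) = 0.1661 m³/s
Check: V = 1.26 m/s, Re = 3.68×10^5, f = 0.01531, h_f = 1.56 m ≈ 1.56 m ✓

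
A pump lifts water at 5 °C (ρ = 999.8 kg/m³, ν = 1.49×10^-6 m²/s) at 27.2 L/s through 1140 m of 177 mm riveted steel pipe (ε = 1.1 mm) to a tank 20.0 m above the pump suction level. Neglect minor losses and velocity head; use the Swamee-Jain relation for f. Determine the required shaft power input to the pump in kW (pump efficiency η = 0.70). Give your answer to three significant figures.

V = 4Q/(πD²) = 1.105 m/s; Re = 1.31×10^5; ε/D = 0.00621; f = 0.03331
h_f = f(L/D)V²/2g = 13.36 m
Total head H = z + h_f = 20.0 + 13.36 = 33.36 m
P_hyd = ρgQH = 999.8·9.81·0.0272·33.36 = 8.900 kW
P_shaft = P_hyd/η = 8.900/0.70 = 12.71 kW

P_shaft ≈ 12.7 kW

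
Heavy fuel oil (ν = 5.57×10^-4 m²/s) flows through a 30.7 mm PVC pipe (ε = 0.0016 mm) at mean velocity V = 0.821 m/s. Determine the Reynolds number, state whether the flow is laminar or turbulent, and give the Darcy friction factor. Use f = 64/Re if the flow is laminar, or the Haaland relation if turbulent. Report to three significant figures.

Re = VD/ν = 0.8210·0.0307/5.57×10^-4 = 45.3
Re < 2300 → laminar → f = 64/Re = 1.414

Re ≈ 45.3; laminar; f = 64/Re ≈ 1.41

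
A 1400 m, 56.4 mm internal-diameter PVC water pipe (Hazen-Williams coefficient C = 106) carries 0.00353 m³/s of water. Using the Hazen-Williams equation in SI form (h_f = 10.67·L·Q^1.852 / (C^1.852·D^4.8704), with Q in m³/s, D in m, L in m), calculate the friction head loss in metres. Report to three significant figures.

h_f = 10.67·1400·0.00353^1.852 / (106^1.852·0.0564^4.8704) = 91.98 m

h_f ≈ 92.0 m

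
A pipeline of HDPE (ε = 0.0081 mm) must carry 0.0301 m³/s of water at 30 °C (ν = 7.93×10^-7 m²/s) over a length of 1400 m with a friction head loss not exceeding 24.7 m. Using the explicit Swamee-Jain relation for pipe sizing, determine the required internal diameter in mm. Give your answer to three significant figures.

D ≈ 146 mm

Swamee-Jain (Type III): D = 0.66·[ε^1.25·(LQ²/(gh_f))^4.75 + ν·Q^9.4·(L/(gh_f))^5.2]^0.04
LQ²/(gh_f) = 0.005235; L/(gh_f) = 5.778
Term 1 = ε^1.25·(…)^4.75 = 6.31×10^-18; Term 2 = ν·Q^9.4·(…)^5.2 = 3.62×10^-17
D = 0.66·(6.31×10^-18 + 3.62×10^-17)^0.04 = 0.1461 m = 146 mm
Check: V = 1.80 m/s, Re = 3.31×10^5, f = 0.01477, h_f = 23.2 m ≈ 24.7 m ✓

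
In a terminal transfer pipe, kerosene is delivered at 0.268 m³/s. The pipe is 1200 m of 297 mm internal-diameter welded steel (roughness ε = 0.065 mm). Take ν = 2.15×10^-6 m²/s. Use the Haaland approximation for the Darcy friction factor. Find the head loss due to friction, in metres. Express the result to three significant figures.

h_f ≈ 47.4 m

V = 4Q/(πD²) = 4·0.268/(π·0.297²) = 3.868 m/s
Re = VD/ν = 3.868·0.297/2.15×10^-6 = 5.34×10^5 → turbulent
ε/D = 0.065/297 = 2.19×10^-4
Haaland: f = 0.01538
h_f = f(L/D)V²/(2g) = 0.01538·(1200/0.297)·3.868²/(2·9.81) = 47.41 m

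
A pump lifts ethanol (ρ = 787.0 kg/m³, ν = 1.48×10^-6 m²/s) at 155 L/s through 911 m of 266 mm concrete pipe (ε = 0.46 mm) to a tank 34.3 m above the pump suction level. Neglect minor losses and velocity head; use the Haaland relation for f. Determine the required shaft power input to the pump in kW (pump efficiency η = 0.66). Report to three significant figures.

P_shaft ≈ 119 kW

V = 4Q/(πD²) = 2.789 m/s; Re = 5.01×10^5; ε/D = 0.00173; f = 0.02294
h_f = f(L/D)V²/2g = 31.15 m
Total head H = z + h_f = 34.3 + 31.15 = 65.45 m
P_hyd = ρgQH = 787.0·9.81·0.155·65.45 = 78.33 kW
P_shaft = P_hyd/η = 78.33/0.66 = 118.7 kW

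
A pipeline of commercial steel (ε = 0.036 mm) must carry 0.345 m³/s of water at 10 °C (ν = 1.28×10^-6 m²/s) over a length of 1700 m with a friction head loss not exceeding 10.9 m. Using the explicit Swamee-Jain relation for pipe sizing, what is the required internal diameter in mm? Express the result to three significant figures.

D ≈ 465 mm

Swamee-Jain (Type III): D = 0.66·[ε^1.25·(LQ²/(gh_f))^4.75 + ν·Q^9.4·(L/(gh_f))^5.2]^0.04
LQ²/(gh_f) = 1.892; L/(gh_f) = 15.90
Term 1 = ε^1.25·(…)^4.75 = 5.77×10^-5; Term 2 = ν·Q^9.4·(…)^5.2 = 1.02×10^-4
D = 0.66·(5.77×10^-5 + 1.02×10^-4)^0.04 = 0.4653 m = 465 mm
Check: V = 2.03 m/s, Re = 7.38×10^5, f = 0.01357, h_f = 10.4 m ≈ 10.9 m ✓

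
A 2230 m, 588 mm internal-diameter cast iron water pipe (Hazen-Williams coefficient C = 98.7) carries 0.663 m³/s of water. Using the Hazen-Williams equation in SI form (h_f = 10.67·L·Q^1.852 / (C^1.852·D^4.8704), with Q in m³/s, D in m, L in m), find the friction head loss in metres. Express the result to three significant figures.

h_f = 10.67·2230·0.663^1.852 / (98.7^1.852·0.588^4.8704) = 29.90 m

h_f ≈ 29.9 m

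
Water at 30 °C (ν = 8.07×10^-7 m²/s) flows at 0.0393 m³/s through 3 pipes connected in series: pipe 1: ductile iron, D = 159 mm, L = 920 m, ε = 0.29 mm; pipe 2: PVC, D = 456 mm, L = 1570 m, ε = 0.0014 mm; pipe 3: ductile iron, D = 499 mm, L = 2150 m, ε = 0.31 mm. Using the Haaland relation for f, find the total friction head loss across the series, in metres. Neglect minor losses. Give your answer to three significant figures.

H ≈ 27.3 m

Pipe 1: V = 1.979 m/s, Re = 3.90×10^5, ε/D = 0.00182, f = 0.02334, h_1 = f(L/D)V²/2g = 26.97 m
Pipe 2: V = 0.2406 m/s, Re = 1.36×10^5, ε/D = 3.07×10^-6, f = 0.01675, h_2 = f(L/D)V²/2g = 0.1702 m
Pipe 3: V = 0.2010 m/s, Re = 1.24×10^5, ε/D = 6.21×10^-4, f = 0.02008, h_3 = f(L/D)V²/2g = 0.1781 m
Series → Q common, losses add: H = Σh = 27.31 m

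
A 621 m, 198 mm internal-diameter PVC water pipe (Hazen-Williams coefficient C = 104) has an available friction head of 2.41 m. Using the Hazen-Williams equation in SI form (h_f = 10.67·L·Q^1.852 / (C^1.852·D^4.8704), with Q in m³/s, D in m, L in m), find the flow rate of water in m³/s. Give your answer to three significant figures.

Rearranging: Q = [h_f·C^1.852·D^4.8704 / (10.67·L)]^(1/1.852)
Q = [2.41·104^1.852·0.198^4.8704 / (10.67·621)]^0.540 = 0.02043 m³/s

Q ≈ 0.0204 m³/s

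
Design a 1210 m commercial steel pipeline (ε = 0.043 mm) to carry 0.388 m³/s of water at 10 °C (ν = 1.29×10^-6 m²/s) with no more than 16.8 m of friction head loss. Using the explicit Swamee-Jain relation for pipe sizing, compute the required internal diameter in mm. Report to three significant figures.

D ≈ 418 mm

Swamee-Jain (Type III): D = 0.66·[ε^1.25·(LQ²/(gh_f))^4.75 + ν·Q^9.4·(L/(gh_f))^5.2]^0.04
LQ²/(gh_f) = 1.105; L/(gh_f) = 7.342
Term 1 = ε^1.25·(…)^4.75 = 5.60×10^-6; Term 2 = ν·Q^9.4·(…)^5.2 = 5.60×10^-6
D = 0.66·(5.60×10^-6 + 5.60×10^-6)^0.04 = 0.4183 m = 418 mm
Check: V = 2.82 m/s, Re = 9.15×10^5, f = 0.01365, h_f = 16.0 m ≈ 16.8 m ✓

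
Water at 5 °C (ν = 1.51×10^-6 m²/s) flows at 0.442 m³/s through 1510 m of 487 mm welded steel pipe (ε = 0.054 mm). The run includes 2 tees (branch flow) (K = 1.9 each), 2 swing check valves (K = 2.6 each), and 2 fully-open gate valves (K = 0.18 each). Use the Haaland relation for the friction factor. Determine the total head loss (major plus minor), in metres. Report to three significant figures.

H_L ≈ 15.0 m

V = 4Q/(πD²) = 2.373 m/s; V²/2g = 0.2870 m
Re = 7.65×10^5, ε/D = 1.11×10^-4 → f = 0.01379 (Haaland)
Major: h_f = f(L/D)·V²/2g = 0.01379·3101·0.2870 = 12.27 m
Minor: ΣK = 9.36; h_m = ΣK·V²/2g = 2.686 m
Total H_L = 12.27 + 2.686 = 14.95 m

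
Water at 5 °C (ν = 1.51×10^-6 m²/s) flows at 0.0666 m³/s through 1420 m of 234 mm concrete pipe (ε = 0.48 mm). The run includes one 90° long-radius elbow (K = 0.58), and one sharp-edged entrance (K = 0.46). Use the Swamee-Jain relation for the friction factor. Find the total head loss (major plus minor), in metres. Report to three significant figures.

V = 4Q/(πD²) = 1.549 m/s; V²/2g = 0.1222 m
Re = 2.40×10^5, ε/D = 0.00205 → f = 0.02448 (Swamee-Jain)
Major: h_f = f(L/D)·V²/2g = 0.02448·6068·0.1222 = 18.16 m
Minor: ΣK = 1.04; h_m = ΣK·V²/2g = 0.1271 m
Total H_L = 18.16 + 0.1271 = 18.28 m

H_L ≈ 18.3 m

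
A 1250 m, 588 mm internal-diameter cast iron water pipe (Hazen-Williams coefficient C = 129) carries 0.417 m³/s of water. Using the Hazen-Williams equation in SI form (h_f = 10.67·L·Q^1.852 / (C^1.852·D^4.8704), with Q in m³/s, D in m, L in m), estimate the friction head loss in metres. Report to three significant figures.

h_f ≈ 4.32 m

h_f = 10.67·1250·0.417^1.852 / (129^1.852·0.588^4.8704) = 4.325 m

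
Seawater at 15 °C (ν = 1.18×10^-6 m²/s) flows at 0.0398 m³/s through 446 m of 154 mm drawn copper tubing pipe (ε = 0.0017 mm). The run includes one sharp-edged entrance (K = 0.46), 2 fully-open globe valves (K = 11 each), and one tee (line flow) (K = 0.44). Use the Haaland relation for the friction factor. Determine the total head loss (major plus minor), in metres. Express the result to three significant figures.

H_L ≈ 15.2 m

V = 4Q/(πD²) = 2.137 m/s; V²/2g = 0.2327 m
Re = 2.79×10^5, ε/D = 1.10×10^-5 → f = 0.01463 (Haaland)
Major: h_f = f(L/D)·V²/2g = 0.01463·2896·0.2327 = 9.857 m
Minor: ΣK = 22.9; h_m = ΣK·V²/2g = 5.329 m
Total H_L = 9.857 + 5.329 = 15.19 m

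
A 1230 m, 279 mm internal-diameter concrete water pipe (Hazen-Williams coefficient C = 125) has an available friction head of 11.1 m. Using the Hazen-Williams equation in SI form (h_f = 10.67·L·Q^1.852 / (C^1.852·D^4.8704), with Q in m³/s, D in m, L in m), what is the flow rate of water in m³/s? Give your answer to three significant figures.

Rearranging: Q = [h_f·C^1.852·D^4.8704 / (10.67·L)]^(1/1.852)
Q = [11.1·125^1.852·0.279^4.8704 / (10.67·1230)]^0.540 = 0.09546 m³/s

Q ≈ 0.0955 m³/s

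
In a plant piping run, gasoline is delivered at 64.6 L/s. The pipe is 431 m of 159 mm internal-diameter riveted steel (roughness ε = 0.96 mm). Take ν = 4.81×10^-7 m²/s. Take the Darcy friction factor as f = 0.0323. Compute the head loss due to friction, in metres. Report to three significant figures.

V = 4Q/(πD²) = 4·0.0646/(π·0.159²) = 3.253 m/s
h_f = f(L/D)V²/(2g) = 0.03230·(431/0.159)·3.253²/(2·9.81) = 47.24 m

h_f ≈ 47.2 m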